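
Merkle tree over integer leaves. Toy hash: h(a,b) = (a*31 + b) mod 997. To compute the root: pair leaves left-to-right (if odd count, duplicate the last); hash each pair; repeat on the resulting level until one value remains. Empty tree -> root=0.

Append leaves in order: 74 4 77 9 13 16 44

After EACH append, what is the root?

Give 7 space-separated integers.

Answer: 74 304 921 853 872 968 960

Derivation:
After append 74 (leaves=[74]):
  L0: [74]
  root=74
After append 4 (leaves=[74, 4]):
  L0: [74, 4]
  L1: h(74,4)=(74*31+4)%997=304 -> [304]
  root=304
After append 77 (leaves=[74, 4, 77]):
  L0: [74, 4, 77]
  L1: h(74,4)=(74*31+4)%997=304 h(77,77)=(77*31+77)%997=470 -> [304, 470]
  L2: h(304,470)=(304*31+470)%997=921 -> [921]
  root=921
After append 9 (leaves=[74, 4, 77, 9]):
  L0: [74, 4, 77, 9]
  L1: h(74,4)=(74*31+4)%997=304 h(77,9)=(77*31+9)%997=402 -> [304, 402]
  L2: h(304,402)=(304*31+402)%997=853 -> [853]
  root=853
After append 13 (leaves=[74, 4, 77, 9, 13]):
  L0: [74, 4, 77, 9, 13]
  L1: h(74,4)=(74*31+4)%997=304 h(77,9)=(77*31+9)%997=402 h(13,13)=(13*31+13)%997=416 -> [304, 402, 416]
  L2: h(304,402)=(304*31+402)%997=853 h(416,416)=(416*31+416)%997=351 -> [853, 351]
  L3: h(853,351)=(853*31+351)%997=872 -> [872]
  root=872
After append 16 (leaves=[74, 4, 77, 9, 13, 16]):
  L0: [74, 4, 77, 9, 13, 16]
  L1: h(74,4)=(74*31+4)%997=304 h(77,9)=(77*31+9)%997=402 h(13,16)=(13*31+16)%997=419 -> [304, 402, 419]
  L2: h(304,402)=(304*31+402)%997=853 h(419,419)=(419*31+419)%997=447 -> [853, 447]
  L3: h(853,447)=(853*31+447)%997=968 -> [968]
  root=968
After append 44 (leaves=[74, 4, 77, 9, 13, 16, 44]):
  L0: [74, 4, 77, 9, 13, 16, 44]
  L1: h(74,4)=(74*31+4)%997=304 h(77,9)=(77*31+9)%997=402 h(13,16)=(13*31+16)%997=419 h(44,44)=(44*31+44)%997=411 -> [304, 402, 419, 411]
  L2: h(304,402)=(304*31+402)%997=853 h(419,411)=(419*31+411)%997=439 -> [853, 439]
  L3: h(853,439)=(853*31+439)%997=960 -> [960]
  root=960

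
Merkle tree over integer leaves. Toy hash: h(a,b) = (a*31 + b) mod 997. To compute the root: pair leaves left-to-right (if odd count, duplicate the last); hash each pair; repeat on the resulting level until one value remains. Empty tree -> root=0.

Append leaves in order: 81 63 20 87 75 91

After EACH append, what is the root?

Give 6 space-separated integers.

Answer: 81 580 674 741 71 583

Derivation:
After append 81 (leaves=[81]):
  L0: [81]
  root=81
After append 63 (leaves=[81, 63]):
  L0: [81, 63]
  L1: h(81,63)=(81*31+63)%997=580 -> [580]
  root=580
After append 20 (leaves=[81, 63, 20]):
  L0: [81, 63, 20]
  L1: h(81,63)=(81*31+63)%997=580 h(20,20)=(20*31+20)%997=640 -> [580, 640]
  L2: h(580,640)=(580*31+640)%997=674 -> [674]
  root=674
After append 87 (leaves=[81, 63, 20, 87]):
  L0: [81, 63, 20, 87]
  L1: h(81,63)=(81*31+63)%997=580 h(20,87)=(20*31+87)%997=707 -> [580, 707]
  L2: h(580,707)=(580*31+707)%997=741 -> [741]
  root=741
After append 75 (leaves=[81, 63, 20, 87, 75]):
  L0: [81, 63, 20, 87, 75]
  L1: h(81,63)=(81*31+63)%997=580 h(20,87)=(20*31+87)%997=707 h(75,75)=(75*31+75)%997=406 -> [580, 707, 406]
  L2: h(580,707)=(580*31+707)%997=741 h(406,406)=(406*31+406)%997=31 -> [741, 31]
  L3: h(741,31)=(741*31+31)%997=71 -> [71]
  root=71
After append 91 (leaves=[81, 63, 20, 87, 75, 91]):
  L0: [81, 63, 20, 87, 75, 91]
  L1: h(81,63)=(81*31+63)%997=580 h(20,87)=(20*31+87)%997=707 h(75,91)=(75*31+91)%997=422 -> [580, 707, 422]
  L2: h(580,707)=(580*31+707)%997=741 h(422,422)=(422*31+422)%997=543 -> [741, 543]
  L3: h(741,543)=(741*31+543)%997=583 -> [583]
  root=583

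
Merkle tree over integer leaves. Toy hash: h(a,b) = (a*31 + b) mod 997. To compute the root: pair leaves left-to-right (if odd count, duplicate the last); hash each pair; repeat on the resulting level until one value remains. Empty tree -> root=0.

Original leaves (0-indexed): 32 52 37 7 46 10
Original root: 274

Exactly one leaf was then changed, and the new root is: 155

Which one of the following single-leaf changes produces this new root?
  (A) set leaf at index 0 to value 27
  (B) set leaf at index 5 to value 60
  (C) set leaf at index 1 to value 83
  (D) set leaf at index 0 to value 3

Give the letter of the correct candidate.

Answer: C

Derivation:
Original leaves: [32, 52, 37, 7, 46, 10]
Target new root: 155
Try each candidate change and compute the resulting root:
Candidate A: set leaf[0] = 27 -> leaves = [27, 52, 37, 7, 46, 10]
  L0: [27, 52, 37, 7, 46, 10]
  L1: h(27,52)=(27*31+52)%997=889 h(37,7)=(37*31+7)%997=157 h(46,10)=(46*31+10)%997=439 -> [889, 157, 439]
  L2: h(889,157)=(889*31+157)%997=797 h(439,439)=(439*31+439)%997=90 -> [797, 90]
  L3: h(797,90)=(797*31+90)%997=869 -> [869]
  root = 869 != target 155
Candidate B: set leaf[5] = 60 -> leaves = [32, 52, 37, 7, 46, 60]
  L0: [32, 52, 37, 7, 46, 60]
  L1: h(32,52)=(32*31+52)%997=47 h(37,7)=(37*31+7)%997=157 h(46,60)=(46*31+60)%997=489 -> [47, 157, 489]
  L2: h(47,157)=(47*31+157)%997=617 h(489,489)=(489*31+489)%997=693 -> [617, 693]
  L3: h(617,693)=(617*31+693)%997=877 -> [877]
  root = 877 != target 155
Candidate C: set leaf[1] = 83 -> leaves = [32, 83, 37, 7, 46, 10]
  L0: [32, 83, 37, 7, 46, 10]
  L1: h(32,83)=(32*31+83)%997=78 h(37,7)=(37*31+7)%997=157 h(46,10)=(46*31+10)%997=439 -> [78, 157, 439]
  L2: h(78,157)=(78*31+157)%997=581 h(439,439)=(439*31+439)%997=90 -> [581, 90]
  L3: h(581,90)=(581*31+90)%997=155 -> [155]
  root = 155 == target 155  ** MATCH **
Candidate D: set leaf[0] = 3 -> leaves = [3, 52, 37, 7, 46, 10]
  L0: [3, 52, 37, 7, 46, 10]
  L1: h(3,52)=(3*31+52)%997=145 h(37,7)=(37*31+7)%997=157 h(46,10)=(46*31+10)%997=439 -> [145, 157, 439]
  L2: h(145,157)=(145*31+157)%997=664 h(439,439)=(439*31+439)%997=90 -> [664, 90]
  L3: h(664,90)=(664*31+90)%997=734 -> [734]
  root = 734 != target 155
Candidate C produces the target root.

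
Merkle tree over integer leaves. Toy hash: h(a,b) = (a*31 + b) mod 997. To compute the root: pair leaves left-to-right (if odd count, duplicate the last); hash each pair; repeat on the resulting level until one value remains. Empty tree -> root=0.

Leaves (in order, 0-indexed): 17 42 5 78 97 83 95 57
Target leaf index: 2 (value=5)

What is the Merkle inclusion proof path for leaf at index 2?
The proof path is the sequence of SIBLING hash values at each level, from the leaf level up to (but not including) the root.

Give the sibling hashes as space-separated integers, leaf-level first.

L0 (leaves): [17, 42, 5, 78, 97, 83, 95, 57], target index=2
L1: h(17,42)=(17*31+42)%997=569 [pair 0] h(5,78)=(5*31+78)%997=233 [pair 1] h(97,83)=(97*31+83)%997=99 [pair 2] h(95,57)=(95*31+57)%997=11 [pair 3] -> [569, 233, 99, 11]
  Sibling for proof at L0: 78
L2: h(569,233)=(569*31+233)%997=923 [pair 0] h(99,11)=(99*31+11)%997=89 [pair 1] -> [923, 89]
  Sibling for proof at L1: 569
L3: h(923,89)=(923*31+89)%997=786 [pair 0] -> [786]
  Sibling for proof at L2: 89
Root: 786
Proof path (sibling hashes from leaf to root): [78, 569, 89]

Answer: 78 569 89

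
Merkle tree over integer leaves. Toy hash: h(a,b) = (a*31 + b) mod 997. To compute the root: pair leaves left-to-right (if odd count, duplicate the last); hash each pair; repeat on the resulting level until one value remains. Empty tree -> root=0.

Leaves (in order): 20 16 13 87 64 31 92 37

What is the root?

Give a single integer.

L0: [20, 16, 13, 87, 64, 31, 92, 37]
L1: h(20,16)=(20*31+16)%997=636 h(13,87)=(13*31+87)%997=490 h(64,31)=(64*31+31)%997=21 h(92,37)=(92*31+37)%997=895 -> [636, 490, 21, 895]
L2: h(636,490)=(636*31+490)%997=266 h(21,895)=(21*31+895)%997=549 -> [266, 549]
L3: h(266,549)=(266*31+549)%997=819 -> [819]

Answer: 819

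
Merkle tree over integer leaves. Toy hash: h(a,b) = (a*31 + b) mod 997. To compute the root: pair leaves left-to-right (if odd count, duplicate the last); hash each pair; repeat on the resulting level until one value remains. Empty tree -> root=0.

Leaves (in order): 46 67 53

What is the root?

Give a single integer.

L0: [46, 67, 53]
L1: h(46,67)=(46*31+67)%997=496 h(53,53)=(53*31+53)%997=699 -> [496, 699]
L2: h(496,699)=(496*31+699)%997=123 -> [123]

Answer: 123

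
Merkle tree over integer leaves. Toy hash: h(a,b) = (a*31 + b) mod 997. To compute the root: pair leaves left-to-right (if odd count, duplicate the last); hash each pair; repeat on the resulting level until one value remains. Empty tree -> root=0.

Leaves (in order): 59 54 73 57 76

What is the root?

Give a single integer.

L0: [59, 54, 73, 57, 76]
L1: h(59,54)=(59*31+54)%997=886 h(73,57)=(73*31+57)%997=326 h(76,76)=(76*31+76)%997=438 -> [886, 326, 438]
L2: h(886,326)=(886*31+326)%997=873 h(438,438)=(438*31+438)%997=58 -> [873, 58]
L3: h(873,58)=(873*31+58)%997=202 -> [202]

Answer: 202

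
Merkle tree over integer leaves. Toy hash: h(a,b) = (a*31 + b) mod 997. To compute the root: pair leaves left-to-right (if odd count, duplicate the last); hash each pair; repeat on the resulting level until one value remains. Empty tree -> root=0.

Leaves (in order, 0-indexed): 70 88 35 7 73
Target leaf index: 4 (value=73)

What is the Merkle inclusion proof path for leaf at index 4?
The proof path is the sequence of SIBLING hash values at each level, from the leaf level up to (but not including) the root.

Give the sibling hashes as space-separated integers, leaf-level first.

Answer: 73 342 303

Derivation:
L0 (leaves): [70, 88, 35, 7, 73], target index=4
L1: h(70,88)=(70*31+88)%997=264 [pair 0] h(35,7)=(35*31+7)%997=95 [pair 1] h(73,73)=(73*31+73)%997=342 [pair 2] -> [264, 95, 342]
  Sibling for proof at L0: 73
L2: h(264,95)=(264*31+95)%997=303 [pair 0] h(342,342)=(342*31+342)%997=974 [pair 1] -> [303, 974]
  Sibling for proof at L1: 342
L3: h(303,974)=(303*31+974)%997=397 [pair 0] -> [397]
  Sibling for proof at L2: 303
Root: 397
Proof path (sibling hashes from leaf to root): [73, 342, 303]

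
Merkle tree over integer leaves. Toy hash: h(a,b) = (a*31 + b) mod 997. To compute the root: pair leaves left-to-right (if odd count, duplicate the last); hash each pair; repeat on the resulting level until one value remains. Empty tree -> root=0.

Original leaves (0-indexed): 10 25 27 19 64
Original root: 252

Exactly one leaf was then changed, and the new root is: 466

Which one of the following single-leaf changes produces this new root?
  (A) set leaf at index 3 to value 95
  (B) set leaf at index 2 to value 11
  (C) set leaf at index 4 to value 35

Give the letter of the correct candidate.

Answer: C

Derivation:
Original leaves: [10, 25, 27, 19, 64]
Target new root: 466
Try each candidate change and compute the resulting root:
Candidate A: set leaf[3] = 95 -> leaves = [10, 25, 27, 95, 64]
  L0: [10, 25, 27, 95, 64]
  L1: h(10,25)=(10*31+25)%997=335 h(27,95)=(27*31+95)%997=932 h(64,64)=(64*31+64)%997=54 -> [335, 932, 54]
  L2: h(335,932)=(335*31+932)%997=350 h(54,54)=(54*31+54)%997=731 -> [350, 731]
  L3: h(350,731)=(350*31+731)%997=614 -> [614]
  root = 614 != target 466
Candidate B: set leaf[2] = 11 -> leaves = [10, 25, 11, 19, 64]
  L0: [10, 25, 11, 19, 64]
  L1: h(10,25)=(10*31+25)%997=335 h(11,19)=(11*31+19)%997=360 h(64,64)=(64*31+64)%997=54 -> [335, 360, 54]
  L2: h(335,360)=(335*31+360)%997=775 h(54,54)=(54*31+54)%997=731 -> [775, 731]
  L3: h(775,731)=(775*31+731)%997=828 -> [828]
  root = 828 != target 466
Candidate C: set leaf[4] = 35 -> leaves = [10, 25, 27, 19, 35]
  L0: [10, 25, 27, 19, 35]
  L1: h(10,25)=(10*31+25)%997=335 h(27,19)=(27*31+19)%997=856 h(35,35)=(35*31+35)%997=123 -> [335, 856, 123]
  L2: h(335,856)=(335*31+856)%997=274 h(123,123)=(123*31+123)%997=945 -> [274, 945]
  L3: h(274,945)=(274*31+945)%997=466 -> [466]
  root = 466 == target 466  ** MATCH **
Candidate C produces the target root.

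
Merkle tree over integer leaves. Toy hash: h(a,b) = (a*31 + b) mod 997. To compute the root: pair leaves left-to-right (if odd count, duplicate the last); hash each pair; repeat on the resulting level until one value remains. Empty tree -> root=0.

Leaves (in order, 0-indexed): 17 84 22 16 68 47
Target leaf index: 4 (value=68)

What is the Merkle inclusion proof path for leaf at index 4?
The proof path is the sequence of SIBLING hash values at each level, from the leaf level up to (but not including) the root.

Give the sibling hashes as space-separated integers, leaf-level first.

L0 (leaves): [17, 84, 22, 16, 68, 47], target index=4
L1: h(17,84)=(17*31+84)%997=611 [pair 0] h(22,16)=(22*31+16)%997=698 [pair 1] h(68,47)=(68*31+47)%997=161 [pair 2] -> [611, 698, 161]
  Sibling for proof at L0: 47
L2: h(611,698)=(611*31+698)%997=696 [pair 0] h(161,161)=(161*31+161)%997=167 [pair 1] -> [696, 167]
  Sibling for proof at L1: 161
L3: h(696,167)=(696*31+167)%997=806 [pair 0] -> [806]
  Sibling for proof at L2: 696
Root: 806
Proof path (sibling hashes from leaf to root): [47, 161, 696]

Answer: 47 161 696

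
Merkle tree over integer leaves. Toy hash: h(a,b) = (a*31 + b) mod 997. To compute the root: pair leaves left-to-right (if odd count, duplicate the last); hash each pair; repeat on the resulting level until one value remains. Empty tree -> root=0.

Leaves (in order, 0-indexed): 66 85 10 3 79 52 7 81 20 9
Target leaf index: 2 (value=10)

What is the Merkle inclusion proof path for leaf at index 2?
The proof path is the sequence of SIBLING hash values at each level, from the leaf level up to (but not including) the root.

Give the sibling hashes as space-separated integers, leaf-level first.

Answer: 3 137 63 34

Derivation:
L0 (leaves): [66, 85, 10, 3, 79, 52, 7, 81, 20, 9], target index=2
L1: h(66,85)=(66*31+85)%997=137 [pair 0] h(10,3)=(10*31+3)%997=313 [pair 1] h(79,52)=(79*31+52)%997=507 [pair 2] h(7,81)=(7*31+81)%997=298 [pair 3] h(20,9)=(20*31+9)%997=629 [pair 4] -> [137, 313, 507, 298, 629]
  Sibling for proof at L0: 3
L2: h(137,313)=(137*31+313)%997=572 [pair 0] h(507,298)=(507*31+298)%997=63 [pair 1] h(629,629)=(629*31+629)%997=188 [pair 2] -> [572, 63, 188]
  Sibling for proof at L1: 137
L3: h(572,63)=(572*31+63)%997=846 [pair 0] h(188,188)=(188*31+188)%997=34 [pair 1] -> [846, 34]
  Sibling for proof at L2: 63
L4: h(846,34)=(846*31+34)%997=338 [pair 0] -> [338]
  Sibling for proof at L3: 34
Root: 338
Proof path (sibling hashes from leaf to root): [3, 137, 63, 34]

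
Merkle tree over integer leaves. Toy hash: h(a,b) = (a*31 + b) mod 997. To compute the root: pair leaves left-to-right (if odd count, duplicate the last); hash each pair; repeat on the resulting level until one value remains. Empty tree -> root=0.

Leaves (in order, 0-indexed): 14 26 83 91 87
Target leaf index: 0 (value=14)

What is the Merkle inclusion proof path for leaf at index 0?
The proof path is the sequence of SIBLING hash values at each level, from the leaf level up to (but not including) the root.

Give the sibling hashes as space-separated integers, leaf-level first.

Answer: 26 670 355

Derivation:
L0 (leaves): [14, 26, 83, 91, 87], target index=0
L1: h(14,26)=(14*31+26)%997=460 [pair 0] h(83,91)=(83*31+91)%997=670 [pair 1] h(87,87)=(87*31+87)%997=790 [pair 2] -> [460, 670, 790]
  Sibling for proof at L0: 26
L2: h(460,670)=(460*31+670)%997=972 [pair 0] h(790,790)=(790*31+790)%997=355 [pair 1] -> [972, 355]
  Sibling for proof at L1: 670
L3: h(972,355)=(972*31+355)%997=577 [pair 0] -> [577]
  Sibling for proof at L2: 355
Root: 577
Proof path (sibling hashes from leaf to root): [26, 670, 355]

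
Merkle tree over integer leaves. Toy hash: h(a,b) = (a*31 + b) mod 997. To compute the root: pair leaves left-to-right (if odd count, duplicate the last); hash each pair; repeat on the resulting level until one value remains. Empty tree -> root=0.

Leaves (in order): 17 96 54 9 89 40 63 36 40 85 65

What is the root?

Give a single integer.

Answer: 760

Derivation:
L0: [17, 96, 54, 9, 89, 40, 63, 36, 40, 85, 65]
L1: h(17,96)=(17*31+96)%997=623 h(54,9)=(54*31+9)%997=686 h(89,40)=(89*31+40)%997=805 h(63,36)=(63*31+36)%997=992 h(40,85)=(40*31+85)%997=328 h(65,65)=(65*31+65)%997=86 -> [623, 686, 805, 992, 328, 86]
L2: h(623,686)=(623*31+686)%997=59 h(805,992)=(805*31+992)%997=25 h(328,86)=(328*31+86)%997=284 -> [59, 25, 284]
L3: h(59,25)=(59*31+25)%997=857 h(284,284)=(284*31+284)%997=115 -> [857, 115]
L4: h(857,115)=(857*31+115)%997=760 -> [760]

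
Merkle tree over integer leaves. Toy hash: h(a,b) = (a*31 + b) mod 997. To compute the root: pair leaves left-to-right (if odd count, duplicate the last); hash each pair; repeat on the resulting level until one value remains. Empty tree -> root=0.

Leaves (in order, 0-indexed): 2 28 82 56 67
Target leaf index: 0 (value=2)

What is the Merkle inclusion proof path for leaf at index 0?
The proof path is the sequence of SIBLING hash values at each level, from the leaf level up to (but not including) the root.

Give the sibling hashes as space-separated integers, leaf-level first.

L0 (leaves): [2, 28, 82, 56, 67], target index=0
L1: h(2,28)=(2*31+28)%997=90 [pair 0] h(82,56)=(82*31+56)%997=604 [pair 1] h(67,67)=(67*31+67)%997=150 [pair 2] -> [90, 604, 150]
  Sibling for proof at L0: 28
L2: h(90,604)=(90*31+604)%997=403 [pair 0] h(150,150)=(150*31+150)%997=812 [pair 1] -> [403, 812]
  Sibling for proof at L1: 604
L3: h(403,812)=(403*31+812)%997=344 [pair 0] -> [344]
  Sibling for proof at L2: 812
Root: 344
Proof path (sibling hashes from leaf to root): [28, 604, 812]

Answer: 28 604 812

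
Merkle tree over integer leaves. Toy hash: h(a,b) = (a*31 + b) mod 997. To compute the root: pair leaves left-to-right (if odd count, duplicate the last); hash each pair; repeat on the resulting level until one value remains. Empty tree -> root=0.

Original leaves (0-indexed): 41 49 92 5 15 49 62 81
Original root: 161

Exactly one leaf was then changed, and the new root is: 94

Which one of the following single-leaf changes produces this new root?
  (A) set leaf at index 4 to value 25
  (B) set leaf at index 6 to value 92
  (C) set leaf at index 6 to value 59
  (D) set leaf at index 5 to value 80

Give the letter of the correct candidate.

Answer: B

Derivation:
Original leaves: [41, 49, 92, 5, 15, 49, 62, 81]
Target new root: 94
Try each candidate change and compute the resulting root:
Candidate A: set leaf[4] = 25 -> leaves = [41, 49, 92, 5, 25, 49, 62, 81]
  L0: [41, 49, 92, 5, 25, 49, 62, 81]
  L1: h(41,49)=(41*31+49)%997=323 h(92,5)=(92*31+5)%997=863 h(25,49)=(25*31+49)%997=824 h(62,81)=(62*31+81)%997=9 -> [323, 863, 824, 9]
  L2: h(323,863)=(323*31+863)%997=906 h(824,9)=(824*31+9)%997=628 -> [906, 628]
  L3: h(906,628)=(906*31+628)%997=798 -> [798]
  root = 798 != target 94
Candidate B: set leaf[6] = 92 -> leaves = [41, 49, 92, 5, 15, 49, 92, 81]
  L0: [41, 49, 92, 5, 15, 49, 92, 81]
  L1: h(41,49)=(41*31+49)%997=323 h(92,5)=(92*31+5)%997=863 h(15,49)=(15*31+49)%997=514 h(92,81)=(92*31+81)%997=939 -> [323, 863, 514, 939]
  L2: h(323,863)=(323*31+863)%997=906 h(514,939)=(514*31+939)%997=921 -> [906, 921]
  L3: h(906,921)=(906*31+921)%997=94 -> [94]
  root = 94 == target 94  ** MATCH **
Candidate C: set leaf[6] = 59 -> leaves = [41, 49, 92, 5, 15, 49, 59, 81]
  L0: [41, 49, 92, 5, 15, 49, 59, 81]
  L1: h(41,49)=(41*31+49)%997=323 h(92,5)=(92*31+5)%997=863 h(15,49)=(15*31+49)%997=514 h(59,81)=(59*31+81)%997=913 -> [323, 863, 514, 913]
  L2: h(323,863)=(323*31+863)%997=906 h(514,913)=(514*31+913)%997=895 -> [906, 895]
  L3: h(906,895)=(906*31+895)%997=68 -> [68]
  root = 68 != target 94
Candidate D: set leaf[5] = 80 -> leaves = [41, 49, 92, 5, 15, 80, 62, 81]
  L0: [41, 49, 92, 5, 15, 80, 62, 81]
  L1: h(41,49)=(41*31+49)%997=323 h(92,5)=(92*31+5)%997=863 h(15,80)=(15*31+80)%997=545 h(62,81)=(62*31+81)%997=9 -> [323, 863, 545, 9]
  L2: h(323,863)=(323*31+863)%997=906 h(545,9)=(545*31+9)%997=952 -> [906, 952]
  L3: h(906,952)=(906*31+952)%997=125 -> [125]
  root = 125 != target 94
Candidate B produces the target root.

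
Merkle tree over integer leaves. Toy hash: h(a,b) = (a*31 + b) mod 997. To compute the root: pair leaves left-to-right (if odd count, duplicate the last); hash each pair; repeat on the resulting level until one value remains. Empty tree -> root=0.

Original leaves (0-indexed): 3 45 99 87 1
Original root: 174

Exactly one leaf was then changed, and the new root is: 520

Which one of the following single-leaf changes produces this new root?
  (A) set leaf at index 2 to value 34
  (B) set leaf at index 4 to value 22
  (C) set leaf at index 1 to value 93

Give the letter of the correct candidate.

Answer: A

Derivation:
Original leaves: [3, 45, 99, 87, 1]
Target new root: 520
Try each candidate change and compute the resulting root:
Candidate A: set leaf[2] = 34 -> leaves = [3, 45, 34, 87, 1]
  L0: [3, 45, 34, 87, 1]
  L1: h(3,45)=(3*31+45)%997=138 h(34,87)=(34*31+87)%997=144 h(1,1)=(1*31+1)%997=32 -> [138, 144, 32]
  L2: h(138,144)=(138*31+144)%997=434 h(32,32)=(32*31+32)%997=27 -> [434, 27]
  L3: h(434,27)=(434*31+27)%997=520 -> [520]
  root = 520 == target 520  ** MATCH **
Candidate B: set leaf[4] = 22 -> leaves = [3, 45, 99, 87, 22]
  L0: [3, 45, 99, 87, 22]
  L1: h(3,45)=(3*31+45)%997=138 h(99,87)=(99*31+87)%997=165 h(22,22)=(22*31+22)%997=704 -> [138, 165, 704]
  L2: h(138,165)=(138*31+165)%997=455 h(704,704)=(704*31+704)%997=594 -> [455, 594]
  L3: h(455,594)=(455*31+594)%997=741 -> [741]
  root = 741 != target 520
Candidate C: set leaf[1] = 93 -> leaves = [3, 93, 99, 87, 1]
  L0: [3, 93, 99, 87, 1]
  L1: h(3,93)=(3*31+93)%997=186 h(99,87)=(99*31+87)%997=165 h(1,1)=(1*31+1)%997=32 -> [186, 165, 32]
  L2: h(186,165)=(186*31+165)%997=946 h(32,32)=(32*31+32)%997=27 -> [946, 27]
  L3: h(946,27)=(946*31+27)%997=440 -> [440]
  root = 440 != target 520
Candidate A produces the target root.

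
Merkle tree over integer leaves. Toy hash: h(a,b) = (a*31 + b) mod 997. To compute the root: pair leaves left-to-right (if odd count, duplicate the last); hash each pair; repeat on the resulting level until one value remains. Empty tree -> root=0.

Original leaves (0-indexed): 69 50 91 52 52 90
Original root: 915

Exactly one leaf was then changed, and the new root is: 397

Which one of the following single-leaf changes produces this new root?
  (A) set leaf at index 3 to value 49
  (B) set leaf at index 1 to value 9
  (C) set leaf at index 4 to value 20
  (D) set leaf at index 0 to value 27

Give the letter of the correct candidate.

Answer: B

Derivation:
Original leaves: [69, 50, 91, 52, 52, 90]
Target new root: 397
Try each candidate change and compute the resulting root:
Candidate A: set leaf[3] = 49 -> leaves = [69, 50, 91, 49, 52, 90]
  L0: [69, 50, 91, 49, 52, 90]
  L1: h(69,50)=(69*31+50)%997=195 h(91,49)=(91*31+49)%997=876 h(52,90)=(52*31+90)%997=705 -> [195, 876, 705]
  L2: h(195,876)=(195*31+876)%997=939 h(705,705)=(705*31+705)%997=626 -> [939, 626]
  L3: h(939,626)=(939*31+626)%997=822 -> [822]
  root = 822 != target 397
Candidate B: set leaf[1] = 9 -> leaves = [69, 9, 91, 52, 52, 90]
  L0: [69, 9, 91, 52, 52, 90]
  L1: h(69,9)=(69*31+9)%997=154 h(91,52)=(91*31+52)%997=879 h(52,90)=(52*31+90)%997=705 -> [154, 879, 705]
  L2: h(154,879)=(154*31+879)%997=668 h(705,705)=(705*31+705)%997=626 -> [668, 626]
  L3: h(668,626)=(668*31+626)%997=397 -> [397]
  root = 397 == target 397  ** MATCH **
Candidate C: set leaf[4] = 20 -> leaves = [69, 50, 91, 52, 20, 90]
  L0: [69, 50, 91, 52, 20, 90]
  L1: h(69,50)=(69*31+50)%997=195 h(91,52)=(91*31+52)%997=879 h(20,90)=(20*31+90)%997=710 -> [195, 879, 710]
  L2: h(195,879)=(195*31+879)%997=942 h(710,710)=(710*31+710)%997=786 -> [942, 786]
  L3: h(942,786)=(942*31+786)%997=78 -> [78]
  root = 78 != target 397
Candidate D: set leaf[0] = 27 -> leaves = [27, 50, 91, 52, 52, 90]
  L0: [27, 50, 91, 52, 52, 90]
  L1: h(27,50)=(27*31+50)%997=887 h(91,52)=(91*31+52)%997=879 h(52,90)=(52*31+90)%997=705 -> [887, 879, 705]
  L2: h(887,879)=(887*31+879)%997=460 h(705,705)=(705*31+705)%997=626 -> [460, 626]
  L3: h(460,626)=(460*31+626)%997=928 -> [928]
  root = 928 != target 397
Candidate B produces the target root.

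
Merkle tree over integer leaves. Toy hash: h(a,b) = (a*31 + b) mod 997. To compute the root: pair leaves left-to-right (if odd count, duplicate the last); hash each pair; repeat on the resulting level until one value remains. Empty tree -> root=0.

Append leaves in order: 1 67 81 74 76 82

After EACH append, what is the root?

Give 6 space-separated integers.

After append 1 (leaves=[1]):
  L0: [1]
  root=1
After append 67 (leaves=[1, 67]):
  L0: [1, 67]
  L1: h(1,67)=(1*31+67)%997=98 -> [98]
  root=98
After append 81 (leaves=[1, 67, 81]):
  L0: [1, 67, 81]
  L1: h(1,67)=(1*31+67)%997=98 h(81,81)=(81*31+81)%997=598 -> [98, 598]
  L2: h(98,598)=(98*31+598)%997=645 -> [645]
  root=645
After append 74 (leaves=[1, 67, 81, 74]):
  L0: [1, 67, 81, 74]
  L1: h(1,67)=(1*31+67)%997=98 h(81,74)=(81*31+74)%997=591 -> [98, 591]
  L2: h(98,591)=(98*31+591)%997=638 -> [638]
  root=638
After append 76 (leaves=[1, 67, 81, 74, 76]):
  L0: [1, 67, 81, 74, 76]
  L1: h(1,67)=(1*31+67)%997=98 h(81,74)=(81*31+74)%997=591 h(76,76)=(76*31+76)%997=438 -> [98, 591, 438]
  L2: h(98,591)=(98*31+591)%997=638 h(438,438)=(438*31+438)%997=58 -> [638, 58]
  L3: h(638,58)=(638*31+58)%997=893 -> [893]
  root=893
After append 82 (leaves=[1, 67, 81, 74, 76, 82]):
  L0: [1, 67, 81, 74, 76, 82]
  L1: h(1,67)=(1*31+67)%997=98 h(81,74)=(81*31+74)%997=591 h(76,82)=(76*31+82)%997=444 -> [98, 591, 444]
  L2: h(98,591)=(98*31+591)%997=638 h(444,444)=(444*31+444)%997=250 -> [638, 250]
  L3: h(638,250)=(638*31+250)%997=88 -> [88]
  root=88

Answer: 1 98 645 638 893 88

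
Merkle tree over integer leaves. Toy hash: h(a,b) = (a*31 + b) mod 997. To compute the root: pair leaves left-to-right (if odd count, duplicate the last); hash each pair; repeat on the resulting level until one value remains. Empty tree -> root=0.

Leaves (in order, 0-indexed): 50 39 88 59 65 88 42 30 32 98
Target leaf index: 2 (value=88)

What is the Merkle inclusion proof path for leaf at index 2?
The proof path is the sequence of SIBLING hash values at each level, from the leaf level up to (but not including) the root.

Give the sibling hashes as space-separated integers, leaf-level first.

L0 (leaves): [50, 39, 88, 59, 65, 88, 42, 30, 32, 98], target index=2
L1: h(50,39)=(50*31+39)%997=592 [pair 0] h(88,59)=(88*31+59)%997=793 [pair 1] h(65,88)=(65*31+88)%997=109 [pair 2] h(42,30)=(42*31+30)%997=335 [pair 3] h(32,98)=(32*31+98)%997=93 [pair 4] -> [592, 793, 109, 335, 93]
  Sibling for proof at L0: 59
L2: h(592,793)=(592*31+793)%997=202 [pair 0] h(109,335)=(109*31+335)%997=723 [pair 1] h(93,93)=(93*31+93)%997=982 [pair 2] -> [202, 723, 982]
  Sibling for proof at L1: 592
L3: h(202,723)=(202*31+723)%997=6 [pair 0] h(982,982)=(982*31+982)%997=517 [pair 1] -> [6, 517]
  Sibling for proof at L2: 723
L4: h(6,517)=(6*31+517)%997=703 [pair 0] -> [703]
  Sibling for proof at L3: 517
Root: 703
Proof path (sibling hashes from leaf to root): [59, 592, 723, 517]

Answer: 59 592 723 517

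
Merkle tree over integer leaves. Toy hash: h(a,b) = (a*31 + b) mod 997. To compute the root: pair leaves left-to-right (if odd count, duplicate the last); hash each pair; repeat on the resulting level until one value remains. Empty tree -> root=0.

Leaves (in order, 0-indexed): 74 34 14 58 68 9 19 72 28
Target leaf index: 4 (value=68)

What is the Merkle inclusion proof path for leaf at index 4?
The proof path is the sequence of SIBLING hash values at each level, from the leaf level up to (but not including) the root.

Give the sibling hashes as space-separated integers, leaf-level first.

Answer: 9 661 876 264

Derivation:
L0 (leaves): [74, 34, 14, 58, 68, 9, 19, 72, 28], target index=4
L1: h(74,34)=(74*31+34)%997=334 [pair 0] h(14,58)=(14*31+58)%997=492 [pair 1] h(68,9)=(68*31+9)%997=123 [pair 2] h(19,72)=(19*31+72)%997=661 [pair 3] h(28,28)=(28*31+28)%997=896 [pair 4] -> [334, 492, 123, 661, 896]
  Sibling for proof at L0: 9
L2: h(334,492)=(334*31+492)%997=876 [pair 0] h(123,661)=(123*31+661)%997=486 [pair 1] h(896,896)=(896*31+896)%997=756 [pair 2] -> [876, 486, 756]
  Sibling for proof at L1: 661
L3: h(876,486)=(876*31+486)%997=723 [pair 0] h(756,756)=(756*31+756)%997=264 [pair 1] -> [723, 264]
  Sibling for proof at L2: 876
L4: h(723,264)=(723*31+264)%997=743 [pair 0] -> [743]
  Sibling for proof at L3: 264
Root: 743
Proof path (sibling hashes from leaf to root): [9, 661, 876, 264]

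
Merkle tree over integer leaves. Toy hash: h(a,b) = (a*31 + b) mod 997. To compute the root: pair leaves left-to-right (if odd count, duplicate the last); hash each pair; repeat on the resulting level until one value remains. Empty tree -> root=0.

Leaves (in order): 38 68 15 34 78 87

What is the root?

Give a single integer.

Answer: 923

Derivation:
L0: [38, 68, 15, 34, 78, 87]
L1: h(38,68)=(38*31+68)%997=249 h(15,34)=(15*31+34)%997=499 h(78,87)=(78*31+87)%997=511 -> [249, 499, 511]
L2: h(249,499)=(249*31+499)%997=242 h(511,511)=(511*31+511)%997=400 -> [242, 400]
L3: h(242,400)=(242*31+400)%997=923 -> [923]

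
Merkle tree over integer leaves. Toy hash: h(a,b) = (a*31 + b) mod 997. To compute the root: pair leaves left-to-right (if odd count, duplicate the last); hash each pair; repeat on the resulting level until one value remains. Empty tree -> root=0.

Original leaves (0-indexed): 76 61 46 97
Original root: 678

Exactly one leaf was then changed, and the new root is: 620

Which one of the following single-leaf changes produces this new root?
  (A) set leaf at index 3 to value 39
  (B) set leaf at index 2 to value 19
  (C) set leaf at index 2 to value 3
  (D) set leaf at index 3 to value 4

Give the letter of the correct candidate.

Answer: A

Derivation:
Original leaves: [76, 61, 46, 97]
Target new root: 620
Try each candidate change and compute the resulting root:
Candidate A: set leaf[3] = 39 -> leaves = [76, 61, 46, 39]
  L0: [76, 61, 46, 39]
  L1: h(76,61)=(76*31+61)%997=423 h(46,39)=(46*31+39)%997=468 -> [423, 468]
  L2: h(423,468)=(423*31+468)%997=620 -> [620]
  root = 620 == target 620  ** MATCH **
Candidate B: set leaf[2] = 19 -> leaves = [76, 61, 19, 97]
  L0: [76, 61, 19, 97]
  L1: h(76,61)=(76*31+61)%997=423 h(19,97)=(19*31+97)%997=686 -> [423, 686]
  L2: h(423,686)=(423*31+686)%997=838 -> [838]
  root = 838 != target 620
Candidate C: set leaf[2] = 3 -> leaves = [76, 61, 3, 97]
  L0: [76, 61, 3, 97]
  L1: h(76,61)=(76*31+61)%997=423 h(3,97)=(3*31+97)%997=190 -> [423, 190]
  L2: h(423,190)=(423*31+190)%997=342 -> [342]
  root = 342 != target 620
Candidate D: set leaf[3] = 4 -> leaves = [76, 61, 46, 4]
  L0: [76, 61, 46, 4]
  L1: h(76,61)=(76*31+61)%997=423 h(46,4)=(46*31+4)%997=433 -> [423, 433]
  L2: h(423,433)=(423*31+433)%997=585 -> [585]
  root = 585 != target 620
Candidate A produces the target root.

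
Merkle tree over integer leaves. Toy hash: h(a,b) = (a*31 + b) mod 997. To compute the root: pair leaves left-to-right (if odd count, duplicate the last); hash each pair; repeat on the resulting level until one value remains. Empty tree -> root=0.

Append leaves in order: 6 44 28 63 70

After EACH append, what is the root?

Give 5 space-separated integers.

After append 6 (leaves=[6]):
  L0: [6]
  root=6
After append 44 (leaves=[6, 44]):
  L0: [6, 44]
  L1: h(6,44)=(6*31+44)%997=230 -> [230]
  root=230
After append 28 (leaves=[6, 44, 28]):
  L0: [6, 44, 28]
  L1: h(6,44)=(6*31+44)%997=230 h(28,28)=(28*31+28)%997=896 -> [230, 896]
  L2: h(230,896)=(230*31+896)%997=50 -> [50]
  root=50
After append 63 (leaves=[6, 44, 28, 63]):
  L0: [6, 44, 28, 63]
  L1: h(6,44)=(6*31+44)%997=230 h(28,63)=(28*31+63)%997=931 -> [230, 931]
  L2: h(230,931)=(230*31+931)%997=85 -> [85]
  root=85
After append 70 (leaves=[6, 44, 28, 63, 70]):
  L0: [6, 44, 28, 63, 70]
  L1: h(6,44)=(6*31+44)%997=230 h(28,63)=(28*31+63)%997=931 h(70,70)=(70*31+70)%997=246 -> [230, 931, 246]
  L2: h(230,931)=(230*31+931)%997=85 h(246,246)=(246*31+246)%997=893 -> [85, 893]
  L3: h(85,893)=(85*31+893)%997=537 -> [537]
  root=537

Answer: 6 230 50 85 537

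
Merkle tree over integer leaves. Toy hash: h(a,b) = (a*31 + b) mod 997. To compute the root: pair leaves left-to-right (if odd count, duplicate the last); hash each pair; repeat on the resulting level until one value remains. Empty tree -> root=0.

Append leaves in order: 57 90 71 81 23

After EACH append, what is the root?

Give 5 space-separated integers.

After append 57 (leaves=[57]):
  L0: [57]
  root=57
After append 90 (leaves=[57, 90]):
  L0: [57, 90]
  L1: h(57,90)=(57*31+90)%997=860 -> [860]
  root=860
After append 71 (leaves=[57, 90, 71]):
  L0: [57, 90, 71]
  L1: h(57,90)=(57*31+90)%997=860 h(71,71)=(71*31+71)%997=278 -> [860, 278]
  L2: h(860,278)=(860*31+278)%997=19 -> [19]
  root=19
After append 81 (leaves=[57, 90, 71, 81]):
  L0: [57, 90, 71, 81]
  L1: h(57,90)=(57*31+90)%997=860 h(71,81)=(71*31+81)%997=288 -> [860, 288]
  L2: h(860,288)=(860*31+288)%997=29 -> [29]
  root=29
After append 23 (leaves=[57, 90, 71, 81, 23]):
  L0: [57, 90, 71, 81, 23]
  L1: h(57,90)=(57*31+90)%997=860 h(71,81)=(71*31+81)%997=288 h(23,23)=(23*31+23)%997=736 -> [860, 288, 736]
  L2: h(860,288)=(860*31+288)%997=29 h(736,736)=(736*31+736)%997=621 -> [29, 621]
  L3: h(29,621)=(29*31+621)%997=523 -> [523]
  root=523

Answer: 57 860 19 29 523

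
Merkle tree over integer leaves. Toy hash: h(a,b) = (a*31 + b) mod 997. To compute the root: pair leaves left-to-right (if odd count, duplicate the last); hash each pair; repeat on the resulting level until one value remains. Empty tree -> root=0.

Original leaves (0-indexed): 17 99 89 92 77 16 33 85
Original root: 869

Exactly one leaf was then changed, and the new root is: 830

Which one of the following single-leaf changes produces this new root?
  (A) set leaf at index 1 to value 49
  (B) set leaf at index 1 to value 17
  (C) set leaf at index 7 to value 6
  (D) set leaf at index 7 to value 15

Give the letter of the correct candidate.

Original leaves: [17, 99, 89, 92, 77, 16, 33, 85]
Target new root: 830
Try each candidate change and compute the resulting root:
Candidate A: set leaf[1] = 49 -> leaves = [17, 49, 89, 92, 77, 16, 33, 85]
  L0: [17, 49, 89, 92, 77, 16, 33, 85]
  L1: h(17,49)=(17*31+49)%997=576 h(89,92)=(89*31+92)%997=857 h(77,16)=(77*31+16)%997=409 h(33,85)=(33*31+85)%997=111 -> [576, 857, 409, 111]
  L2: h(576,857)=(576*31+857)%997=767 h(409,111)=(409*31+111)%997=826 -> [767, 826]
  L3: h(767,826)=(767*31+826)%997=675 -> [675]
  root = 675 != target 830
Candidate B: set leaf[1] = 17 -> leaves = [17, 17, 89, 92, 77, 16, 33, 85]
  L0: [17, 17, 89, 92, 77, 16, 33, 85]
  L1: h(17,17)=(17*31+17)%997=544 h(89,92)=(89*31+92)%997=857 h(77,16)=(77*31+16)%997=409 h(33,85)=(33*31+85)%997=111 -> [544, 857, 409, 111]
  L2: h(544,857)=(544*31+857)%997=772 h(409,111)=(409*31+111)%997=826 -> [772, 826]
  L3: h(772,826)=(772*31+826)%997=830 -> [830]
  root = 830 == target 830  ** MATCH **
Candidate C: set leaf[7] = 6 -> leaves = [17, 99, 89, 92, 77, 16, 33, 6]
  L0: [17, 99, 89, 92, 77, 16, 33, 6]
  L1: h(17,99)=(17*31+99)%997=626 h(89,92)=(89*31+92)%997=857 h(77,16)=(77*31+16)%997=409 h(33,6)=(33*31+6)%997=32 -> [626, 857, 409, 32]
  L2: h(626,857)=(626*31+857)%997=323 h(409,32)=(409*31+32)%997=747 -> [323, 747]
  L3: h(323,747)=(323*31+747)%997=790 -> [790]
  root = 790 != target 830
Candidate D: set leaf[7] = 15 -> leaves = [17, 99, 89, 92, 77, 16, 33, 15]
  L0: [17, 99, 89, 92, 77, 16, 33, 15]
  L1: h(17,99)=(17*31+99)%997=626 h(89,92)=(89*31+92)%997=857 h(77,16)=(77*31+16)%997=409 h(33,15)=(33*31+15)%997=41 -> [626, 857, 409, 41]
  L2: h(626,857)=(626*31+857)%997=323 h(409,41)=(409*31+41)%997=756 -> [323, 756]
  L3: h(323,756)=(323*31+756)%997=799 -> [799]
  root = 799 != target 830
Candidate B produces the target root.

Answer: B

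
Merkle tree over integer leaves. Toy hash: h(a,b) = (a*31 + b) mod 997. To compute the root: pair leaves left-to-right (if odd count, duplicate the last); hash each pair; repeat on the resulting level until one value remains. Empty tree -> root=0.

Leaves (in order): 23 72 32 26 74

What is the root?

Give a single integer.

Answer: 311

Derivation:
L0: [23, 72, 32, 26, 74]
L1: h(23,72)=(23*31+72)%997=785 h(32,26)=(32*31+26)%997=21 h(74,74)=(74*31+74)%997=374 -> [785, 21, 374]
L2: h(785,21)=(785*31+21)%997=428 h(374,374)=(374*31+374)%997=4 -> [428, 4]
L3: h(428,4)=(428*31+4)%997=311 -> [311]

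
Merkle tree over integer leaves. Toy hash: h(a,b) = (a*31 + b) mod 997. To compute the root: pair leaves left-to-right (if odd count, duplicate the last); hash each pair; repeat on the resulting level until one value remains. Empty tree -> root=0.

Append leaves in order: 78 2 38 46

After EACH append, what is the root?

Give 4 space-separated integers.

Answer: 78 426 464 472

Derivation:
After append 78 (leaves=[78]):
  L0: [78]
  root=78
After append 2 (leaves=[78, 2]):
  L0: [78, 2]
  L1: h(78,2)=(78*31+2)%997=426 -> [426]
  root=426
After append 38 (leaves=[78, 2, 38]):
  L0: [78, 2, 38]
  L1: h(78,2)=(78*31+2)%997=426 h(38,38)=(38*31+38)%997=219 -> [426, 219]
  L2: h(426,219)=(426*31+219)%997=464 -> [464]
  root=464
After append 46 (leaves=[78, 2, 38, 46]):
  L0: [78, 2, 38, 46]
  L1: h(78,2)=(78*31+2)%997=426 h(38,46)=(38*31+46)%997=227 -> [426, 227]
  L2: h(426,227)=(426*31+227)%997=472 -> [472]
  root=472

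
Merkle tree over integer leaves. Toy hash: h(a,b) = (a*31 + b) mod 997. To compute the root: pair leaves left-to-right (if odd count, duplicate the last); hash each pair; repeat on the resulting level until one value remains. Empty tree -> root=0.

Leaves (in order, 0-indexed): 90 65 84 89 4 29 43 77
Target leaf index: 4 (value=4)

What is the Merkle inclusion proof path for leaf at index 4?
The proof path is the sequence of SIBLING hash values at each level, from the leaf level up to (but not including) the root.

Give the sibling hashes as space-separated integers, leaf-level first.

L0 (leaves): [90, 65, 84, 89, 4, 29, 43, 77], target index=4
L1: h(90,65)=(90*31+65)%997=861 [pair 0] h(84,89)=(84*31+89)%997=699 [pair 1] h(4,29)=(4*31+29)%997=153 [pair 2] h(43,77)=(43*31+77)%997=413 [pair 3] -> [861, 699, 153, 413]
  Sibling for proof at L0: 29
L2: h(861,699)=(861*31+699)%997=471 [pair 0] h(153,413)=(153*31+413)%997=171 [pair 1] -> [471, 171]
  Sibling for proof at L1: 413
L3: h(471,171)=(471*31+171)%997=814 [pair 0] -> [814]
  Sibling for proof at L2: 471
Root: 814
Proof path (sibling hashes from leaf to root): [29, 413, 471]

Answer: 29 413 471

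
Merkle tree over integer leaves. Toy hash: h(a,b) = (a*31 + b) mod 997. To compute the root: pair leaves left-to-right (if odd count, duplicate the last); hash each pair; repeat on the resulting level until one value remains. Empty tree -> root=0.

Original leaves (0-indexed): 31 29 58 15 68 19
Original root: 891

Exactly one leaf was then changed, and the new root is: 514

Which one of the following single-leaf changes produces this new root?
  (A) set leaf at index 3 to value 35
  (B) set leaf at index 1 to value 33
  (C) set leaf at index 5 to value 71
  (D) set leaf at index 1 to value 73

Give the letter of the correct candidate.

Answer: A

Derivation:
Original leaves: [31, 29, 58, 15, 68, 19]
Target new root: 514
Try each candidate change and compute the resulting root:
Candidate A: set leaf[3] = 35 -> leaves = [31, 29, 58, 35, 68, 19]
  L0: [31, 29, 58, 35, 68, 19]
  L1: h(31,29)=(31*31+29)%997=990 h(58,35)=(58*31+35)%997=836 h(68,19)=(68*31+19)%997=133 -> [990, 836, 133]
  L2: h(990,836)=(990*31+836)%997=619 h(133,133)=(133*31+133)%997=268 -> [619, 268]
  L3: h(619,268)=(619*31+268)%997=514 -> [514]
  root = 514 == target 514  ** MATCH **
Candidate B: set leaf[1] = 33 -> leaves = [31, 33, 58, 15, 68, 19]
  L0: [31, 33, 58, 15, 68, 19]
  L1: h(31,33)=(31*31+33)%997=994 h(58,15)=(58*31+15)%997=816 h(68,19)=(68*31+19)%997=133 -> [994, 816, 133]
  L2: h(994,816)=(994*31+816)%997=723 h(133,133)=(133*31+133)%997=268 -> [723, 268]
  L3: h(723,268)=(723*31+268)%997=747 -> [747]
  root = 747 != target 514
Candidate C: set leaf[5] = 71 -> leaves = [31, 29, 58, 15, 68, 71]
  L0: [31, 29, 58, 15, 68, 71]
  L1: h(31,29)=(31*31+29)%997=990 h(58,15)=(58*31+15)%997=816 h(68,71)=(68*31+71)%997=185 -> [990, 816, 185]
  L2: h(990,816)=(990*31+816)%997=599 h(185,185)=(185*31+185)%997=935 -> [599, 935]
  L3: h(599,935)=(599*31+935)%997=561 -> [561]
  root = 561 != target 514
Candidate D: set leaf[1] = 73 -> leaves = [31, 73, 58, 15, 68, 19]
  L0: [31, 73, 58, 15, 68, 19]
  L1: h(31,73)=(31*31+73)%997=37 h(58,15)=(58*31+15)%997=816 h(68,19)=(68*31+19)%997=133 -> [37, 816, 133]
  L2: h(37,816)=(37*31+816)%997=966 h(133,133)=(133*31+133)%997=268 -> [966, 268]
  L3: h(966,268)=(966*31+268)%997=304 -> [304]
  root = 304 != target 514
Candidate A produces the target root.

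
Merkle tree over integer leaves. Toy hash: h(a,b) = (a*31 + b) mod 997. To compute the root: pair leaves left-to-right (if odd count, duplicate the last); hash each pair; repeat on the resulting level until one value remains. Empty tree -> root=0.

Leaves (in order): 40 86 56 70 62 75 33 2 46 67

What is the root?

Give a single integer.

Answer: 712

Derivation:
L0: [40, 86, 56, 70, 62, 75, 33, 2, 46, 67]
L1: h(40,86)=(40*31+86)%997=329 h(56,70)=(56*31+70)%997=809 h(62,75)=(62*31+75)%997=3 h(33,2)=(33*31+2)%997=28 h(46,67)=(46*31+67)%997=496 -> [329, 809, 3, 28, 496]
L2: h(329,809)=(329*31+809)%997=41 h(3,28)=(3*31+28)%997=121 h(496,496)=(496*31+496)%997=917 -> [41, 121, 917]
L3: h(41,121)=(41*31+121)%997=395 h(917,917)=(917*31+917)%997=431 -> [395, 431]
L4: h(395,431)=(395*31+431)%997=712 -> [712]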